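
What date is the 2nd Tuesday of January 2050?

January 11, 2050

The first Tuesday of January 2050 is January 4.
The 2nd Tuesday is 1 weeks later: 4 + 7 = 11.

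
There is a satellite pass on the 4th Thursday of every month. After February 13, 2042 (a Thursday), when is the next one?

February 27, 2042

February 2042 starts on a Saturday; its first Thursday is the 6th, so the 4th Thursday is the 27th — February 27, 2042.
February 27, 2042 is after February 13, 2042, so that is the next one.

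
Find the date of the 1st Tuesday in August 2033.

August 2, 2033

August 2033 begins on a Monday, so the first Tuesday is August 2 (1 day later).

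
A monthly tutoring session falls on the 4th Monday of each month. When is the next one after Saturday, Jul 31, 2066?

Jul 2066 starts on a Thursday; its first Monday is the 5th, so the 4th Monday is the 26th — Jul 26, 2066.
That is not after Jul 31, 2066, so look at Aug 2066.
Aug 2066 starts on a Sunday; its first Monday is the 2nd, so the 4th Monday is the 23rd — Aug 23, 2066.

Aug 23, 2066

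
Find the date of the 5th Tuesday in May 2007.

2007-05-29

May 2007 begins on a Tuesday, so the first Tuesday is May 1.
The 5th Tuesday is 4 weeks later: 1 + 28 = 29.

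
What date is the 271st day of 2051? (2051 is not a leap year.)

Jan has 31 days (271 − 31 = 240 remain).
Feb has 28 days (240 − 28 = 212 remain).
Mar has 31 days (212 − 31 = 181 remain).
Apr has 30 days (181 − 30 = 151 remain).
May has 31 days (151 − 31 = 120 remain).
Jun has 30 days (120 − 30 = 90 remain).
Jul has 31 days (90 − 31 = 59 remain).
Aug has 31 days (59 − 31 = 28 remain).
28 into Sep → Sep 28.

Sep 28, 2051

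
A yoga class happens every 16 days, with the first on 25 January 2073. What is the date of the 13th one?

5 August 2073

The 13th occurrence is 12 intervals after the first: 12 × 16 = 192 days after 25 January 2073.
January has 31 days — 6 days to the end of January leaves 186.
February has 28 days (158 left).
March has 31 days (127 left).
April has 30 days (97 left).
May has 31 days (66 left).
June has 30 days (36 left).
July has 31 days (5 left).
5 days into August → 5 August 2073.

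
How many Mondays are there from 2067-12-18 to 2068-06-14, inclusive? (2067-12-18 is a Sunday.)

26

2067-12-18 is a Sunday; the first Monday on or after it is 2067-12-19 (1 day later).
From 2067-12-19 to 2068-06-14: 12 + 31 + 29 + 31 + 30 + 31 + 14 = 178 days (rest of December, January, February, March, April, May, June).
178 ÷ 7 = 25 full weeks with remainder 3, so 25 more Mondays after the first → 26.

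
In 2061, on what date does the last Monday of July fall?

July 2061 begins on a Friday, so the first Monday is July 4 (3 days later).
July 2061 has 31 days. Adding weeks: 4, 11, 18, 25 — the last one ≤ 31 is the 25th.

2061-07-25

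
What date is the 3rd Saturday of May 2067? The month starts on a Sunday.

May 2067 begins on a Sunday, so the first Saturday is May 7 (6 days later).
The 3rd Saturday is 2 weeks later: 7 + 14 = 21.

May 21, 2067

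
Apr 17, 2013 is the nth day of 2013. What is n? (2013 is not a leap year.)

Days in months before Apr: 31 + 28 + 31 = 90.
Plus 17 days into Apr → day 107.

107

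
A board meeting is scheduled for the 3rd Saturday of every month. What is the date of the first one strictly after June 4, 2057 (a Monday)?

June 2057 starts on a Friday; its first Saturday is the 2nd, so the 3rd Saturday is the 16th — June 16, 2057.
June 16, 2057 is after June 4, 2057, so that is the next one.

June 16, 2057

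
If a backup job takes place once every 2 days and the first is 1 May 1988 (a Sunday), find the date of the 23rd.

The 23rd occurrence is 22 intervals after the first: 22 × 2 = 44 days after 1 May 1988.
May has 31 days — 30 days to the end of May leaves 14.
14 days into June → 14 June 1988.

14 June 1988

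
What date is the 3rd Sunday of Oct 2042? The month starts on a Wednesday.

Oct 19, 2042

Oct 2042 begins on a Wednesday, so the first Sunday is Oct 5 (4 days later).
The 3rd Sunday is 2 weeks later: 5 + 14 = 19.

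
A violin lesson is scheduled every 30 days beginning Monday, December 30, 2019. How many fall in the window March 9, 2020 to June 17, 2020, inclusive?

3

Occurrences land 30·i days after December 30, 2019 for i = 0, 1, 2, …
March 9, 2020 is 70 days after the start; 70 ÷ 30 = 2 remainder 10; since the remainder is 10, round up to i = 3. First occurrence in the window: #4 on March 29, 2020 (3×30 = 90 days in).
June 17, 2020 is 170 days after the start; 170 ÷ 30 = 5 remainder 20. Last occurrence in the window: #6 on May 28, 2020.
Occurrences #4 through #6: 3 in total.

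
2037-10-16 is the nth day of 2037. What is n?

289

Days in months before October: 31 + 28 + 31 + 30 + 31 + 30 + 31 + 31 + 30 = 273.
Plus 16 days into October → day 289.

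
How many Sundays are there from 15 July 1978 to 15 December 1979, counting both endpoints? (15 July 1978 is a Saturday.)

74

15 July 1978 is a Saturday; the first Sunday on or after it is 16 July 1978 (1 day later).
From 16 July 1978 to 15 December 1979: 168 + 349 = 517 days (rest of 1978, to 15 December 1979 in 1979).
517 ÷ 7 = 73 full weeks with remainder 6, so 73 more Sundays after the first → 74.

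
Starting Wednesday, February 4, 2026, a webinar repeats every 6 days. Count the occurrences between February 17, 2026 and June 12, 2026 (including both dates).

Occurrences land 6·i days after February 4, 2026 for i = 0, 1, 2, …
February 17, 2026 is 13 days after the start; 13 ÷ 6 = 2 remainder 1; since the remainder is 1, round up to i = 3. First occurrence in the window: #4 on February 22, 2026 (3×6 = 18 days in).
June 12, 2026 is 128 days after the start; 128 ÷ 6 = 21 remainder 2. Last occurrence in the window: #22 on June 10, 2026.
Occurrences #4 through #22: 19 in total.

19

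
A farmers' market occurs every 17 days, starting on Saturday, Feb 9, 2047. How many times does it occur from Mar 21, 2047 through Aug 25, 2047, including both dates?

9

Occurrences land 17·i days after Feb 9, 2047 for i = 0, 1, 2, …
Mar 21, 2047 is 40 days after the start; 40 ÷ 17 = 2 remainder 6; since the remainder is 6, round up to i = 3. First occurrence in the window: #4 on Apr 1, 2047 (3×17 = 51 days in).
Aug 25, 2047 is 197 days after the start; 197 ÷ 17 = 11 remainder 10. Last occurrence in the window: #12 on Aug 15, 2047.
Occurrences #4 through #12: 9 in total.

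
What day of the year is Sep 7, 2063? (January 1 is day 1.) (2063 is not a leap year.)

Days in months before Sep: 31 + 28 + 31 + 30 + 31 + 30 + 31 + 31 = 243.
Plus 7 days into Sep → day 250.

250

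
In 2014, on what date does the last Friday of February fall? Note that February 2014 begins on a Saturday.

February 2014 begins on a Saturday, so the first Friday is February 7 (6 days later).
February 2014 has 28 days. Adding weeks: 7, 14, 21, 28 — the last one ≤ 28 is the 28th.

February 28, 2014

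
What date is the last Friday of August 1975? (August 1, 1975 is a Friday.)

August 1975 begins on a Friday, so the first Friday is August 1.
August 1975 has 31 days. Adding weeks: 1, 8, 15, 22, 29 — the last one ≤ 31 is the 29th.

29 August 1975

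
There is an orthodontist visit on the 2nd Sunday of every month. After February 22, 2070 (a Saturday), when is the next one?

March 9, 2070

February 2070 starts on a Saturday; its first Sunday is the 2nd, so the 2nd Sunday is the 9th — February 9, 2070.
That is not after February 22, 2070, so look at March 2070.
March 2070 starts on a Saturday; its first Sunday is the 2nd, so the 2nd Sunday is the 9th — March 9, 2070.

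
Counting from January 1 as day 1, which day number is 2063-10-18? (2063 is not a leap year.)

291

Days in months before October: 31 + 28 + 31 + 30 + 31 + 30 + 31 + 31 + 30 = 273.
Plus 18 days into October → day 291.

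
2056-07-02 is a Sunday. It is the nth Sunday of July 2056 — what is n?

1st

Day 2 falls in week ⌈2/7⌉ of the month.
Days 1–7 hold the 1st Sunday, 8–14 the 2nd, 15–21 the 3rd, 22–28 the 4th, 29–31 the 5th.
2 is in the range for the 1st.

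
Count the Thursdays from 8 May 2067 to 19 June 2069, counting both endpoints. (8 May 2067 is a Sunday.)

8 May 2067 is a Sunday; the first Thursday on or after it is 12 May 2067 (4 days later).
From 12 May 2067 to 19 June 2069: 233 + 366 + 170 = 769 days (rest of 2067, 2068, to 19 June 2069 in 2069).
769 ÷ 7 = 109 full weeks with remainder 6, so 109 more Thursdays after the first → 110.

110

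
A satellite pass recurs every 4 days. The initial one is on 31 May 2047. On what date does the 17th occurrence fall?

The 17th occurrence is 16 intervals after the first: 16 × 4 = 64 days after 31 May 2047.
May has 31 days — 0 days to the end of May leaves 64.
June has 30 days (34 left).
July has 31 days (3 left).
3 days into August → 3 August 2047.

3 August 2047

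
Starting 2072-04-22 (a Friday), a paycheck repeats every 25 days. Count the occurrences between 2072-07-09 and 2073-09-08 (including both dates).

Occurrences land 25·i days after 2072-04-22 for i = 0, 1, 2, …
2072-07-09 is 78 days after the start; 78 ÷ 25 = 3 remainder 3; since the remainder is 3, round up to i = 4. First occurrence in the window: #5 on 2072-07-31 (4×25 = 100 days in).
2073-09-08 is 504 days after the start; 504 ÷ 25 = 20 remainder 4. Last occurrence in the window: #21 on 2073-09-04.
Occurrences #5 through #21: 17 in total.

17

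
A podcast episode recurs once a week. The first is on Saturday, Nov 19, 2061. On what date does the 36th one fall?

Jul 22, 2062

The 36th occurrence is 35 intervals after the first: 35 × 7 = 245 days after Nov 19, 2061.
Nov has 30 days — 11 days to the end of Nov leaves 234.
Dec has 31 days (203 left).
Jan has 31 days (172 left).
Feb has 28 days (144 left).
Mar has 31 days (113 left).
Apr has 30 days (83 left).
May has 31 days (52 left).
Jun has 30 days (22 left).
22 days into Jul → Jul 22, 2062.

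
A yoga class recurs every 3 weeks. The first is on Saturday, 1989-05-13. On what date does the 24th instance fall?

1990-09-08

The 24th occurrence is 23 intervals after the first: 23 × 21 = 483 days after 1989-05-13.
May has 31 days — 18 days to the end of May leaves 465.
From end of May to end of 1989 is 214 days (251 left).
January has 31 days (220 left).
February has 28 days (192 left).
March has 31 days (161 left).
April has 30 days (131 left).
May has 31 days (100 left).
June has 30 days (70 left).
July has 31 days (39 left).
August has 31 days (8 left).
8 days into September → 1990-09-08.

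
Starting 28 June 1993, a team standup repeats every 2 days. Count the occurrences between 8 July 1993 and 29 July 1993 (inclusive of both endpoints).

Occurrences land 2·i days after 28 June 1993 for i = 0, 1, 2, …
8 July 1993 is 10 days after the start; 10 ÷ 2 = 5 remainder 0. First occurrence in the window: #6 on 8 July 1993 (5×2 = 10 days in).
29 July 1993 is 31 days after the start; 31 ÷ 2 = 15 remainder 1. Last occurrence in the window: #16 on 28 July 1993.
Occurrences #6 through #16: 11 in total.

11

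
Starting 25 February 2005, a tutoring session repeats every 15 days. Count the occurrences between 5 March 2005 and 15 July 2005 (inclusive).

9

Occurrences land 15·i days after 25 February 2005 for i = 0, 1, 2, …
5 March 2005 is 8 days after the start; 8 ÷ 15 = 0 remainder 8; since the remainder is 8, round up to i = 1. First occurrence in the window: #2 on 12 March 2005 (1×15 = 15 days in).
15 July 2005 is 140 days after the start; 140 ÷ 15 = 9 remainder 5. Last occurrence in the window: #10 on 10 July 2005.
Occurrences #2 through #10: 9 in total.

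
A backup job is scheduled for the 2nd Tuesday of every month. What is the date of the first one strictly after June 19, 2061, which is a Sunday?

June 2061 starts on a Wednesday; its first Tuesday is the 7th, so the 2nd Tuesday is the 14th — June 14, 2061.
That is not after June 19, 2061, so look at July 2061.
July 2061 starts on a Friday; its first Tuesday is the 5th, so the 2nd Tuesday is the 12th — July 12, 2061.

July 12, 2061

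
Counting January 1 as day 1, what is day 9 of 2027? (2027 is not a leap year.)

January 9, 2027

9 into January → January 9.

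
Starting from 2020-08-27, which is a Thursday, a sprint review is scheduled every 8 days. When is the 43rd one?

The 43rd occurrence is 42 intervals after the first: 42 × 8 = 336 days after 2020-08-27.
August has 31 days — 4 days to the end of August leaves 332.
September has 30 days (302 left).
October has 31 days (271 left).
November has 30 days (241 left).
December has 31 days (210 left).
January has 31 days (179 left).
February has 28 days (151 left).
March has 31 days (120 left).
April has 30 days (90 left).
May has 31 days (59 left).
June has 30 days (29 left).
29 days into July → 2021-07-29.

2021-07-29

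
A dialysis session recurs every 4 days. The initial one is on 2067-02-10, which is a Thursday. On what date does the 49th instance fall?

The 49th occurrence is 48 intervals after the first: 48 × 4 = 192 days after 2067-02-10.
February has 28 days — 18 days to the end of February leaves 174.
March has 31 days (143 left).
April has 30 days (113 left).
May has 31 days (82 left).
June has 30 days (52 left).
July has 31 days (21 left).
21 days into August → 2067-08-21.

2067-08-21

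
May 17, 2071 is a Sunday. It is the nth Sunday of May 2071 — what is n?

Day 17 falls in week ⌈17/7⌉ of the month.
Days 1–7 hold the 1st Sunday, 8–14 the 2nd, 15–21 the 3rd, 22–28 the 4th, 29–31 the 5th.
17 is in the range for the 3rd.

3rd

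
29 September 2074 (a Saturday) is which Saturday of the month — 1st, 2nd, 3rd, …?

Day 29 falls in week ⌈29/7⌉ of the month.
Days 1–7 hold the 1st Saturday, 8–14 the 2nd, 15–21 the 3rd, 22–28 the 4th, 29–31 the 5th.
29 is in the range for the 5th.

5th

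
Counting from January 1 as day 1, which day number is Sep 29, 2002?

272

Days in months before Sep: 31 + 28 + 31 + 30 + 31 + 30 + 31 + 31 = 243.
Plus 29 days into Sep → day 272.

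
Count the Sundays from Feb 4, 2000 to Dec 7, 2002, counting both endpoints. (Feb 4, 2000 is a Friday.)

148

Feb 4, 2000 is a Friday; the first Sunday on or after it is Feb 6, 2000 (2 days later).
From Feb 6, 2000 to Dec 7, 2002: 329 + 365 + 341 = 1035 days (rest of 2000, 2001, to Dec 7, 2002 in 2002).
1035 ÷ 7 = 147 full weeks with remainder 6, so 147 more Sundays after the first → 148.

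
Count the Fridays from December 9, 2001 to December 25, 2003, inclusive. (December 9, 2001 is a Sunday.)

December 9, 2001 is a Sunday; the first Friday on or after it is December 14, 2001 (5 days later).
From December 14, 2001 to December 25, 2003: 17 + 365 + 359 = 741 days (rest of 2001, 2002, to December 25, 2003 in 2003).
741 ÷ 7 = 105 full weeks with remainder 6, so 105 more Fridays after the first → 106.

106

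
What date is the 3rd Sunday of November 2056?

November 2056 begins on a Wednesday, so the first Sunday is November 5 (4 days later).
The 3rd Sunday is 2 weeks later: 5 + 14 = 19.

19 November 2056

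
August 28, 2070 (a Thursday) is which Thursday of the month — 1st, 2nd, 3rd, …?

Day 28 falls in week ⌈28/7⌉ of the month.
Days 1–7 hold the 1st Thursday, 8–14 the 2nd, 15–21 the 3rd, 22–28 the 4th, 29–31 the 5th.
28 is in the range for the 4th.

4th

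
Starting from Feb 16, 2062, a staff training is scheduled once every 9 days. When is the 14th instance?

Jun 13, 2062

The 14th occurrence is 13 intervals after the first: 13 × 9 = 117 days after Feb 16, 2062.
Feb has 28 days — 12 days to the end of Feb leaves 105.
Mar has 31 days (74 left).
Apr has 30 days (44 left).
May has 31 days (13 left).
13 days into Jun → Jun 13, 2062.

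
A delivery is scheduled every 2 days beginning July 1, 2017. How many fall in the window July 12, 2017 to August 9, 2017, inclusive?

Occurrences land 2·i days after July 1, 2017 for i = 0, 1, 2, …
July 12, 2017 is 11 days after the start; 11 ÷ 2 = 5 remainder 1; since the remainder is 1, round up to i = 6. First occurrence in the window: #7 on July 13, 2017 (6×2 = 12 days in).
August 9, 2017 is 39 days after the start; 39 ÷ 2 = 19 remainder 1. Last occurrence in the window: #20 on August 8, 2017.
Occurrences #7 through #20: 14 in total.

14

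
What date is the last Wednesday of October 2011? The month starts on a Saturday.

October 2011 begins on a Saturday, so the first Wednesday is October 5 (4 days later).
October 2011 has 31 days. Adding weeks: 5, 12, 19, 26 — the last one ≤ 31 is the 26th.

2011-10-26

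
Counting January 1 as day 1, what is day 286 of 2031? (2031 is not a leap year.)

Jan has 31 days (286 − 31 = 255 remain).
Feb has 28 days (255 − 28 = 227 remain).
Mar has 31 days (227 − 31 = 196 remain).
Apr has 30 days (196 − 30 = 166 remain).
May has 31 days (166 − 31 = 135 remain).
Jun has 30 days (135 − 30 = 105 remain).
Jul has 31 days (105 − 31 = 74 remain).
Aug has 31 days (74 − 31 = 43 remain).
Sep has 30 days (43 − 30 = 13 remain).
13 into Oct → Oct 13.

Oct 13, 2031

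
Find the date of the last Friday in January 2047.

January 25, 2047

The first Friday of January 2047 is January 4.
January 2047 has 31 days. Adding weeks: 4, 11, 18, 25 — the last one ≤ 31 is the 25th.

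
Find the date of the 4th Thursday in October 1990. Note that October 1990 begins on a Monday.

1990-10-25

October 1990 begins on a Monday, so the first Thursday is October 4 (3 days later).
The 4th Thursday is 3 weeks later: 4 + 21 = 25.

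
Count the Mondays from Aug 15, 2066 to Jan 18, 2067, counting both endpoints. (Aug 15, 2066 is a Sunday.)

23

Aug 15, 2066 is a Sunday; the first Monday on or after it is Aug 16, 2066 (1 day later).
From Aug 16, 2066 to Jan 18, 2067: 15 + 30 + 31 + 30 + 31 + 18 = 155 days (rest of Aug, Sep, Oct, Nov, Dec, Jan).
155 ÷ 7 = 22 full weeks with remainder 1, so 22 more Mondays after the first → 23.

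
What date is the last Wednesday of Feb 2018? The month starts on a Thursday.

Feb 2018 begins on a Thursday, so the first Wednesday is Feb 7 (6 days later).
Feb 2018 has 28 days. Adding weeks: 7, 14, 21, 28 — the last one ≤ 28 is the 28th.

Feb 28, 2018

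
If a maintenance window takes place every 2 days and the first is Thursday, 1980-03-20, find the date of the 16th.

1980-04-19

The 16th occurrence is 15 intervals after the first: 15 × 2 = 30 days after 1980-03-20.
March has 31 days — 11 days to the end of March leaves 19.
19 days into April → 1980-04-19.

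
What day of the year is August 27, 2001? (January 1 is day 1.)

239

Days in months before August: 31 + 28 + 31 + 30 + 31 + 30 + 31 = 212.
Plus 27 days into August → day 239.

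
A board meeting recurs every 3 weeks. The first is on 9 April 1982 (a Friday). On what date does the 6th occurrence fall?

The 6th occurrence is 5 intervals after the first: 5 × 21 = 105 days after 9 April 1982.
April has 30 days — 21 days to the end of April leaves 84.
May has 31 days (53 left).
June has 30 days (23 left).
23 days into July → 23 July 1982.

23 July 1982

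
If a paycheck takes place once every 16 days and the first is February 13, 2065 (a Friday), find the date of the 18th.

November 12, 2065

The 18th occurrence is 17 intervals after the first: 17 × 16 = 272 days after February 13, 2065.
February has 28 days — 15 days to the end of February leaves 257.
March has 31 days (226 left).
April has 30 days (196 left).
May has 31 days (165 left).
June has 30 days (135 left).
July has 31 days (104 left).
August has 31 days (73 left).
September has 30 days (43 left).
October has 31 days (12 left).
12 days into November → November 12, 2065.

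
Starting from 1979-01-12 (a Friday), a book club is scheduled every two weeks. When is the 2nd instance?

The 2nd occurrence is 1 interval after the first: 1 × 14 = 14 days after 1979-01-12.
14 days later is 1979-01-26.

1979-01-26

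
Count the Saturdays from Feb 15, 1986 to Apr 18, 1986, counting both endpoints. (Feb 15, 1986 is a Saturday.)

9

Feb 15, 1986 is a Saturday; the first Saturday on or after it is Feb 15, 1986.
From Feb 15, 1986 to Apr 18, 1986: 13 + 31 + 18 = 62 days (rest of Feb, Mar, Apr).
62 ÷ 7 = 8 full weeks with remainder 6, so 8 more Saturdays after the first → 9.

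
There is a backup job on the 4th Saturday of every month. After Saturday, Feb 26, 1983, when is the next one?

Mar 26, 1983

Feb 1983 starts on a Tuesday; its first Saturday is the 5th, so the 4th Saturday is the 26th — Feb 26, 1983.
That is not after Feb 26, 1983, so look at Mar 1983.
Mar 1983 starts on a Tuesday; its first Saturday is the 5th, so the 4th Saturday is the 26th — Mar 26, 1983.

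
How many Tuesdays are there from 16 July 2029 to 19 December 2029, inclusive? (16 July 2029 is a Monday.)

16 July 2029 is a Monday; the first Tuesday on or after it is 17 July 2029 (1 day later).
From 17 July 2029 to 19 December 2029: 14 + 31 + 30 + 31 + 30 + 19 = 155 days (rest of July, August, September, October, November, December).
155 ÷ 7 = 22 full weeks with remainder 1, so 22 more Tuesdays after the first → 23.

23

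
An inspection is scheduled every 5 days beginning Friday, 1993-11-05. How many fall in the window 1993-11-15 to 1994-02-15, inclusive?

Occurrences land 5·i days after 1993-11-05 for i = 0, 1, 2, …
1993-11-15 is 10 days after the start; 10 ÷ 5 = 2 remainder 0. First occurrence in the window: #3 on 1993-11-15 (2×5 = 10 days in).
1994-02-15 is 102 days after the start; 102 ÷ 5 = 20 remainder 2. Last occurrence in the window: #21 on 1994-02-13.
Occurrences #3 through #21: 19 in total.

19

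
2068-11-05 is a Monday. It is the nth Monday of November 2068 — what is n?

1st

Day 5 falls in week ⌈5/7⌉ of the month.
Days 1–7 hold the 1st Monday, 8–14 the 2nd, 15–21 the 3rd, 22–28 the 4th, 29–31 the 5th.
5 is in the range for the 1st.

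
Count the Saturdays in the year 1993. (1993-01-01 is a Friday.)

52

1993-01-01 is a Friday; the first Saturday on or after it is 1993-01-02 (1 day later).
From 1993-01-02 to 1993-12-31: 29 + 28 + 31 + 30 + 31 + 30 + 31 + 31 + 30 + 31 + 30 + 31 = 363 days (rest of January, February, March, April, May, June, July, August, September, October, November, December).
363 ÷ 7 = 51 full weeks with remainder 6, so 51 more Saturdays after the first → 52.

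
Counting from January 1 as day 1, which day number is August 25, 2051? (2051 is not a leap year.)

Days in months before August: 31 + 28 + 31 + 30 + 31 + 30 + 31 = 212.
Plus 25 days into August → day 237.

237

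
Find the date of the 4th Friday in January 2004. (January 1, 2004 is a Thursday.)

2004-01-23

January 2004 begins on a Thursday, so the first Friday is January 2 (1 day later).
The 4th Friday is 3 weeks later: 2 + 21 = 23.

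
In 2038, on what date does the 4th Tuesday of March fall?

March 2038 begins on a Monday, so the first Tuesday is March 2 (1 day later).
The 4th Tuesday is 3 weeks later: 2 + 21 = 23.

23 March 2038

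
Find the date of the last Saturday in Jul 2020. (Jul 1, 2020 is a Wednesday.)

Jul 2020 begins on a Wednesday, so the first Saturday is Jul 4 (3 days later).
Jul 2020 has 31 days. Adding weeks: 4, 11, 18, 25 — the last one ≤ 31 is the 25th.

Jul 25, 2020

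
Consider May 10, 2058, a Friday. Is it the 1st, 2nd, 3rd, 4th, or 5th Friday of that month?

Day 10 falls in week ⌈10/7⌉ of the month.
Days 1–7 hold the 1st Friday, 8–14 the 2nd, 15–21 the 3rd, 22–28 the 4th, 29–31 the 5th.
10 is in the range for the 2nd.

2nd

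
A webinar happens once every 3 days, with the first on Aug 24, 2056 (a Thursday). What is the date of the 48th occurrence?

Jan 12, 2057

The 48th occurrence is 47 intervals after the first: 47 × 3 = 141 days after Aug 24, 2056.
Aug has 31 days — 7 days to the end of Aug leaves 134.
Sep has 30 days (104 left).
Oct has 31 days (73 left).
Nov has 30 days (43 left).
Dec has 31 days (12 left).
12 days into Jan → Jan 12, 2057.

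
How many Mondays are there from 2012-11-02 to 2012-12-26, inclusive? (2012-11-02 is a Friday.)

2012-11-02 is a Friday; the first Monday on or after it is 2012-11-05 (3 days later).
From 2012-11-05 to 2012-12-26: 25 + 26 = 51 days (rest of November, December).
51 ÷ 7 = 7 full weeks with remainder 2, so 7 more Mondays after the first → 8.

8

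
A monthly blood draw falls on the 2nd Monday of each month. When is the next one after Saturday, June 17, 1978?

July 10, 1978

June 1978 starts on a Thursday; its first Monday is the 5th, so the 2nd Monday is the 12th — June 12, 1978.
That is not after June 17, 1978, so look at July 1978.
July 1978 starts on a Saturday; its first Monday is the 3rd, so the 2nd Monday is the 10th — July 10, 1978.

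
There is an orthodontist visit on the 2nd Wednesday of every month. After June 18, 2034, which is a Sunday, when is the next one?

July 12, 2034

June 2034 starts on a Thursday; its first Wednesday is the 7th, so the 2nd Wednesday is the 14th — June 14, 2034.
That is not after June 18, 2034, so look at July 2034.
July 2034 starts on a Saturday; its first Wednesday is the 5th, so the 2nd Wednesday is the 12th — July 12, 2034.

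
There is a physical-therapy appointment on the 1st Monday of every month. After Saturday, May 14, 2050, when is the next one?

May 2050 starts on a Sunday, so its 1st Monday is May 2, 2050 (1 day in).
That is not after May 14, 2050, so look at June 2050.
June 2050 starts on a Wednesday, so its 1st Monday is June 6, 2050 (5 days in).

June 6, 2050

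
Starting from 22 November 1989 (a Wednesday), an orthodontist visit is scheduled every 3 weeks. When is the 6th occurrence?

The 6th occurrence is 5 intervals after the first: 5 × 21 = 105 days after 22 November 1989.
November has 30 days — 8 days to the end of November leaves 97.
December has 31 days (66 left).
January has 31 days (35 left).
February has 28 days (7 left).
7 days into March → 7 March 1990.

7 March 1990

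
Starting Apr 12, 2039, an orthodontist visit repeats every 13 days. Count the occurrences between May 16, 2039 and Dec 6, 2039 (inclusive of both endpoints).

16

Occurrences land 13·i days after Apr 12, 2039 for i = 0, 1, 2, …
May 16, 2039 is 34 days after the start; 34 ÷ 13 = 2 remainder 8; since the remainder is 8, round up to i = 3. First occurrence in the window: #4 on May 21, 2039 (3×13 = 39 days in).
Dec 6, 2039 is 238 days after the start; 238 ÷ 13 = 18 remainder 4. Last occurrence in the window: #19 on Dec 2, 2039.
Occurrences #4 through #19: 16 in total.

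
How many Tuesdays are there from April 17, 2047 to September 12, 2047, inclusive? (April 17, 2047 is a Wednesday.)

April 17, 2047 is a Wednesday; the first Tuesday on or after it is April 23, 2047 (6 days later).
From April 23, 2047 to September 12, 2047: 7 + 31 + 30 + 31 + 31 + 12 = 142 days (rest of April, May, June, July, August, September).
142 ÷ 7 = 20 full weeks with remainder 2, so 20 more Tuesdays after the first → 21.

21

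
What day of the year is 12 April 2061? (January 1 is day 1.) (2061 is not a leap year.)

102

Days in months before April: 31 + 28 + 31 = 90.
Plus 12 days into April → day 102.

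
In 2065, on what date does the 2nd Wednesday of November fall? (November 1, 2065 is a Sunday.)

November 2065 begins on a Sunday, so the first Wednesday is November 4 (3 days later).
The 2nd Wednesday is 1 weeks later: 4 + 7 = 11.

11 November 2065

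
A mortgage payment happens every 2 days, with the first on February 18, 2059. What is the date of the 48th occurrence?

The 48th occurrence is 47 intervals after the first: 47 × 2 = 94 days after February 18, 2059.
February has 28 days — 10 days to the end of February leaves 84.
March has 31 days (53 left).
April has 30 days (23 left).
23 days into May → May 23, 2059.

May 23, 2059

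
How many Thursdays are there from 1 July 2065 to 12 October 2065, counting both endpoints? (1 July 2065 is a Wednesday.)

1 July 2065 is a Wednesday; the first Thursday on or after it is 2 July 2065 (1 day later).
From 2 July 2065 to 12 October 2065: 29 + 31 + 30 + 12 = 102 days (rest of July, August, September, October).
102 ÷ 7 = 14 full weeks with remainder 4, so 14 more Thursdays after the first → 15.

15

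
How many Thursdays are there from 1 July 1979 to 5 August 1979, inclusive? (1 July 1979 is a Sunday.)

1 July 1979 is a Sunday; the first Thursday on or after it is 5 July 1979 (4 days later).
From 5 July 1979 to 5 August 1979: 26 + 5 = 31 days (rest of July, August).
31 ÷ 7 = 4 full weeks with remainder 3, so 4 more Thursdays after the first → 5.

5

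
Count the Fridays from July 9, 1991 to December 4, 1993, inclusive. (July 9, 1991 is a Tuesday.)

July 9, 1991 is a Tuesday; the first Friday on or after it is July 12, 1991 (3 days later).
From July 12, 1991 to December 4, 1993: 172 + 366 + 338 = 876 days (rest of 1991, 1992, to December 4, 1993 in 1993).
876 ÷ 7 = 125 full weeks with remainder 1, so 125 more Fridays after the first → 126.

126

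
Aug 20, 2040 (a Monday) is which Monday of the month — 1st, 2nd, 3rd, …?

3rd

Day 20 falls in week ⌈20/7⌉ of the month.
Days 1–7 hold the 1st Monday, 8–14 the 2nd, 15–21 the 3rd, 22–28 the 4th, 29–31 the 5th.
20 is in the range for the 3rd.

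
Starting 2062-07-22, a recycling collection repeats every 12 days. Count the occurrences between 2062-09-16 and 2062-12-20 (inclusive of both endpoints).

8

Occurrences land 12·i days after 2062-07-22 for i = 0, 1, 2, …
2062-09-16 is 56 days after the start; 56 ÷ 12 = 4 remainder 8; since the remainder is 8, round up to i = 5. First occurrence in the window: #6 on 2062-09-20 (5×12 = 60 days in).
2062-12-20 is 151 days after the start; 151 ÷ 12 = 12 remainder 7. Last occurrence in the window: #13 on 2062-12-13.
Occurrences #6 through #13: 8 in total.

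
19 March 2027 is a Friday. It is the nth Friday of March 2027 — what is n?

3rd

Day 19 falls in week ⌈19/7⌉ of the month.
Days 1–7 hold the 1st Friday, 8–14 the 2nd, 15–21 the 3rd, 22–28 the 4th, 29–31 the 5th.
19 is in the range for the 3rd.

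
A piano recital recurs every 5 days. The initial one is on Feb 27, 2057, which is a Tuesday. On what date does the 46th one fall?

The 46th occurrence is 45 intervals after the first: 45 × 5 = 225 days after Feb 27, 2057.
Feb has 28 days — 1 day to the end of Feb leaves 224.
Mar has 31 days (193 left).
Apr has 30 days (163 left).
May has 31 days (132 left).
Jun has 30 days (102 left).
Jul has 31 days (71 left).
Aug has 31 days (40 left).
Sep has 30 days (10 left).
10 days into Oct → Oct 10, 2057.

Oct 10, 2057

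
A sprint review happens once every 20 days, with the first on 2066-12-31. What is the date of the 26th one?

The 26th occurrence is 25 intervals after the first: 25 × 20 = 500 days after 2066-12-31.
December has 31 days — 0 days to the end of December leaves 500.
2067 has 365 days (135 left).
January has 31 days (104 left).
February has 29 days (75 left).
March has 31 days (44 left).
April has 30 days (14 left).
14 days into May → 2068-05-14.

2068-05-14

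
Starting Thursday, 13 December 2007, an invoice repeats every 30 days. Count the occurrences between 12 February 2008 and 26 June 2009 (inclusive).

Occurrences land 30·i days after 13 December 2007 for i = 0, 1, 2, …
12 February 2008 is 61 days after the start; 61 ÷ 30 = 2 remainder 1; since the remainder is 1, round up to i = 3. First occurrence in the window: #4 on 12 March 2008 (3×30 = 90 days in).
26 June 2009 is 561 days after the start; 561 ÷ 30 = 18 remainder 21. Last occurrence in the window: #19 on 5 June 2009.
Occurrences #4 through #19: 16 in total.

16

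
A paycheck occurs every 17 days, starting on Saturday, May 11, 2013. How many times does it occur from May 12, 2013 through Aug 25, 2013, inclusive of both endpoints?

6

Occurrences land 17·i days after May 11, 2013 for i = 0, 1, 2, …
May 12, 2013 is 1 day after the start; 1 ÷ 17 = 0 remainder 1; since the remainder is 1, round up to i = 1. First occurrence in the window: #2 on May 28, 2013 (1×17 = 17 days in).
Aug 25, 2013 is 106 days after the start; 106 ÷ 17 = 6 remainder 4. Last occurrence in the window: #7 on Aug 21, 2013.
Occurrences #2 through #7: 6 in total.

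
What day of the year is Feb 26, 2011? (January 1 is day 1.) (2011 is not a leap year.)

57

Days in months before Feb: 31 = 31.
Plus 26 days into Feb → day 57.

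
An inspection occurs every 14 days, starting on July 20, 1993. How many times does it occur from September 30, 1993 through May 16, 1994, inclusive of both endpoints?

16

Occurrences land 14·i days after July 20, 1993 for i = 0, 1, 2, …
September 30, 1993 is 72 days after the start; 72 ÷ 14 = 5 remainder 2; since the remainder is 2, round up to i = 6. First occurrence in the window: #7 on October 12, 1993 (6×14 = 84 days in).
May 16, 1994 is 300 days after the start; 300 ÷ 14 = 21 remainder 6. Last occurrence in the window: #22 on May 10, 1994.
Occurrences #7 through #22: 16 in total.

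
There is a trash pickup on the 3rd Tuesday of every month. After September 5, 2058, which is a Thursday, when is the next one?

September 2058 starts on a Sunday; its first Tuesday is the 3rd, so the 3rd Tuesday is the 17th — September 17, 2058.
September 17, 2058 is after September 5, 2058, so that is the next one.

September 17, 2058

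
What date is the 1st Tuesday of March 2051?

March 2051 begins on a Wednesday, so the first Tuesday is March 7 (6 days later).

2051-03-07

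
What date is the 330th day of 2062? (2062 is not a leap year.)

November 26, 2062

January has 31 days (330 − 31 = 299 remain).
February has 28 days (299 − 28 = 271 remain).
March has 31 days (271 − 31 = 240 remain).
April has 30 days (240 − 30 = 210 remain).
May has 31 days (210 − 31 = 179 remain).
June has 30 days (179 − 30 = 149 remain).
July has 31 days (149 − 31 = 118 remain).
August has 31 days (118 − 31 = 87 remain).
September has 30 days (87 − 30 = 57 remain).
October has 31 days (57 − 31 = 26 remain).
26 into November → November 26.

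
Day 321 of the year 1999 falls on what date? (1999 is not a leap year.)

17 November 1999

January has 31 days (321 − 31 = 290 remain).
February has 28 days (290 − 28 = 262 remain).
March has 31 days (262 − 31 = 231 remain).
April has 30 days (231 − 30 = 201 remain).
May has 31 days (201 − 31 = 170 remain).
June has 30 days (170 − 30 = 140 remain).
July has 31 days (140 − 31 = 109 remain).
August has 31 days (109 − 31 = 78 remain).
September has 30 days (78 − 30 = 48 remain).
October has 31 days (48 − 31 = 17 remain).
17 into November → November 17.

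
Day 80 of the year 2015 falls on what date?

March 21, 2015

January has 31 days (80 − 31 = 49 remain).
February has 28 days (49 − 28 = 21 remain).
21 into March → March 21.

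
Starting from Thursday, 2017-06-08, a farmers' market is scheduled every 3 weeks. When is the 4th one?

2017-08-10

The 4th occurrence is 3 intervals after the first: 3 × 21 = 63 days after 2017-06-08.
June has 30 days — 22 days to the end of June leaves 41.
July has 31 days (10 left).
10 days into August → 2017-08-10.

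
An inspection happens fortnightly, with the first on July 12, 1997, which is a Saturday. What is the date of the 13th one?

December 27, 1997

The 13th occurrence is 12 intervals after the first: 12 × 14 = 168 days after July 12, 1997.
July has 31 days — 19 days to the end of July leaves 149.
August has 31 days (118 left).
September has 30 days (88 left).
October has 31 days (57 left).
November has 30 days (27 left).
27 days into December → December 27, 1997.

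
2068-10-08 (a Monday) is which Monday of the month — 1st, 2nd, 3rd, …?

2nd

Day 8 falls in week ⌈8/7⌉ of the month.
Days 1–7 hold the 1st Monday, 8–14 the 2nd, 15–21 the 3rd, 22–28 the 4th, 29–31 the 5th.
8 is in the range for the 2nd.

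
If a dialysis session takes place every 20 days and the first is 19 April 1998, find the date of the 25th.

The 25th occurrence is 24 intervals after the first: 24 × 20 = 480 days after 19 April 1998.
April has 30 days — 11 days to the end of April leaves 469.
From end of April to end of 1998 is 245 days (224 left).
January has 31 days (193 left).
February has 28 days (165 left).
March has 31 days (134 left).
April has 30 days (104 left).
May has 31 days (73 left).
June has 30 days (43 left).
July has 31 days (12 left).
12 days into August → 12 August 1999.

12 August 1999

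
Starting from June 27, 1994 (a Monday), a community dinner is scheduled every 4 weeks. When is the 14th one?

The 14th occurrence is 13 intervals after the first: 13 × 28 = 364 days after June 27, 1994.
June has 30 days — 3 days to the end of June leaves 361.
July has 31 days (330 left).
August has 31 days (299 left).
September has 30 days (269 left).
October has 31 days (238 left).
November has 30 days (208 left).
December has 31 days (177 left).
January has 31 days (146 left).
February has 28 days (118 left).
March has 31 days (87 left).
April has 30 days (57 left).
May has 31 days (26 left).
26 days into June → June 26, 1995.

June 26, 1995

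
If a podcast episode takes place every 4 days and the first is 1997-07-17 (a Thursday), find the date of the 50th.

The 50th occurrence is 49 intervals after the first: 49 × 4 = 196 days after 1997-07-17.
July has 31 days — 14 days to the end of July leaves 182.
August has 31 days (151 left).
September has 30 days (121 left).
October has 31 days (90 left).
November has 30 days (60 left).
December has 31 days (29 left).
29 days into January → 1998-01-29.

1998-01-29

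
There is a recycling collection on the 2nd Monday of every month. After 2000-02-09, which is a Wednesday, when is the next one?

2000-02-14

February 2000 starts on a Tuesday; its first Monday is the 7th, so the 2nd Monday is the 14th — 2000-02-14.
2000-02-14 is after 2000-02-09, so that is the next one.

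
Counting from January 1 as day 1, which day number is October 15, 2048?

289

Days in months before October: 31 + 29 + 31 + 30 + 31 + 30 + 31 + 31 + 30 = 274.
Plus 15 days into October → day 289.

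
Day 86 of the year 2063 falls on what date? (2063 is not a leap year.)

27 March 2063

January has 31 days (86 − 31 = 55 remain).
February has 28 days (55 − 28 = 27 remain).
27 into March → March 27.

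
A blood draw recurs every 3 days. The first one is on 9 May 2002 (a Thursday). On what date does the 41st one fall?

6 September 2002

The 41st occurrence is 40 intervals after the first: 40 × 3 = 120 days after 9 May 2002.
May has 31 days — 22 days to the end of May leaves 98.
June has 30 days (68 left).
July has 31 days (37 left).
August has 31 days (6 left).
6 days into September → 6 September 2002.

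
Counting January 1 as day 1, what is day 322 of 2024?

Nov 17, 2024

Jan has 31 days (322 − 31 = 291 remain).
Feb has 29 days (291 − 29 = 262 remain).
Mar has 31 days (262 − 31 = 231 remain).
Apr has 30 days (231 − 30 = 201 remain).
May has 31 days (201 − 31 = 170 remain).
Jun has 30 days (170 − 30 = 140 remain).
Jul has 31 days (140 − 31 = 109 remain).
Aug has 31 days (109 − 31 = 78 remain).
Sep has 30 days (78 − 30 = 48 remain).
Oct has 31 days (48 − 31 = 17 remain).
17 into Nov → Nov 17.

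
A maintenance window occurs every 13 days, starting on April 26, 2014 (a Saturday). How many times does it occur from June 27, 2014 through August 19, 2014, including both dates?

4

Occurrences land 13·i days after April 26, 2014 for i = 0, 1, 2, …
June 27, 2014 is 62 days after the start; 62 ÷ 13 = 4 remainder 10; since the remainder is 10, round up to i = 5. First occurrence in the window: #6 on June 30, 2014 (5×13 = 65 days in).
August 19, 2014 is 115 days after the start; 115 ÷ 13 = 8 remainder 11. Last occurrence in the window: #9 on August 8, 2014.
Occurrences #6 through #9: 4 in total.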